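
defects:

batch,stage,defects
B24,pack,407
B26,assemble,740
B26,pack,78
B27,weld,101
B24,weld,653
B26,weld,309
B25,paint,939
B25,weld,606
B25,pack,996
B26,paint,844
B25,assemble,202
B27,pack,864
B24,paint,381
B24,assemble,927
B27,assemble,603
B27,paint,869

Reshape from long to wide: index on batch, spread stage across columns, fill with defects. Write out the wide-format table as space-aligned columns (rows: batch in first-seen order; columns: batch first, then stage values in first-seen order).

batch  pack  assemble  weld  paint
B24    407   927       653   381  
B26    78    740       309   844  
B27    864   603       101   869  
B25    996   202       606   939  

Columns: batch plus the 4 distinct stage values (pack, assemble, weld, paint).
For example, row B24 column pack takes defects=407 from the long row (B24, pack).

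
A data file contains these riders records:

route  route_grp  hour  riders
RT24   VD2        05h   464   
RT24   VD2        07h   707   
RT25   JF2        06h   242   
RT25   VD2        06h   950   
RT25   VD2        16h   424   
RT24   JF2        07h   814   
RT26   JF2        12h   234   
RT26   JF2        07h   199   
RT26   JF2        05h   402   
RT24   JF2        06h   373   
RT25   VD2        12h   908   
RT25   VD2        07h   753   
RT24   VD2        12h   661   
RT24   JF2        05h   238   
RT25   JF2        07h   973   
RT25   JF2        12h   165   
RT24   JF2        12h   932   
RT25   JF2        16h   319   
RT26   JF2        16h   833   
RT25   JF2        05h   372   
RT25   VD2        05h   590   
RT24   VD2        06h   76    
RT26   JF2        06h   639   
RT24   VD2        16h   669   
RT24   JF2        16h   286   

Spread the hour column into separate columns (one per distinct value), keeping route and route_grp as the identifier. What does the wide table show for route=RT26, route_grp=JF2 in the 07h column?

199

Wide layout: rows indexed by route and route_grp, columns are the 5 distinct hour values (05h, 07h, 06h, 16h, 12h).
Cell (route=RT26, route_grp=JF2, hour=07h) draws from the long row where route=RT26, route_grp=JF2 and hour=07h, which has riders=199.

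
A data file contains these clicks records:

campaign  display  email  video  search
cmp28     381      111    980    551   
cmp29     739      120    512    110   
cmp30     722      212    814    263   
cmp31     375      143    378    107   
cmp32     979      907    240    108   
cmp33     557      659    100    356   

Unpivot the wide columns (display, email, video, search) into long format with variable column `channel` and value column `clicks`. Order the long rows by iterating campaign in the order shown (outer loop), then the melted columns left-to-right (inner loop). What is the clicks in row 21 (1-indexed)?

24 rows total (6 × 4). Row 21: index ⌊(21-1)/4⌋ = 5 into campaign → cmp33; (21-1) mod 4 = 0 into the melted columns → display.
So row 21 is (cmp33, display, 557); clicks = 557.

557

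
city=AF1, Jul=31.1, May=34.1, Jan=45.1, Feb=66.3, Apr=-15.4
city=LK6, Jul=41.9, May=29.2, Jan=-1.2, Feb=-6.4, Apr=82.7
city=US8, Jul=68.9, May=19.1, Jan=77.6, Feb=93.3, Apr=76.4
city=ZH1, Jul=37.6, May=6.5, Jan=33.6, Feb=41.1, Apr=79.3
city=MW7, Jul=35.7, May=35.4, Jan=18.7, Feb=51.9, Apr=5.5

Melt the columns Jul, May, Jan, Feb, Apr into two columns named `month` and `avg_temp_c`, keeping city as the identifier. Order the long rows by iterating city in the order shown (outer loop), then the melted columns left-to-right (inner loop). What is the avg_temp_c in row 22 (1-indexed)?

25 rows total (5 × 5). Row 22: index ⌊(22-1)/5⌋ = 4 into city → MW7; (22-1) mod 5 = 1 into the melted columns → May.
So row 22 is (MW7, May, 35.4); avg_temp_c = 35.4.

35.4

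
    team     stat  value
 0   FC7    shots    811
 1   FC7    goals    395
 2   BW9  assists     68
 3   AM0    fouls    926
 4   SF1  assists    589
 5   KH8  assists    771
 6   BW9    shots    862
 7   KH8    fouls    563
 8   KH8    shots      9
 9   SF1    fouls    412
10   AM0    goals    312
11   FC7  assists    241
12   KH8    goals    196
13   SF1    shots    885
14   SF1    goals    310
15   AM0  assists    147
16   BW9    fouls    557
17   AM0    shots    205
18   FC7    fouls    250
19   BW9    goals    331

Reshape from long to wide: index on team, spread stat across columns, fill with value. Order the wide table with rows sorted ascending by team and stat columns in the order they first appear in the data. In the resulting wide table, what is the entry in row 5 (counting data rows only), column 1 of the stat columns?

With rows sorted ascending by team, row 5 is team=SF1. stat columns in first-appearance order: shots, goals, assists, fouls; column 1 is shots.
Long rows with team=SF1, stat=shots: value = 885.

885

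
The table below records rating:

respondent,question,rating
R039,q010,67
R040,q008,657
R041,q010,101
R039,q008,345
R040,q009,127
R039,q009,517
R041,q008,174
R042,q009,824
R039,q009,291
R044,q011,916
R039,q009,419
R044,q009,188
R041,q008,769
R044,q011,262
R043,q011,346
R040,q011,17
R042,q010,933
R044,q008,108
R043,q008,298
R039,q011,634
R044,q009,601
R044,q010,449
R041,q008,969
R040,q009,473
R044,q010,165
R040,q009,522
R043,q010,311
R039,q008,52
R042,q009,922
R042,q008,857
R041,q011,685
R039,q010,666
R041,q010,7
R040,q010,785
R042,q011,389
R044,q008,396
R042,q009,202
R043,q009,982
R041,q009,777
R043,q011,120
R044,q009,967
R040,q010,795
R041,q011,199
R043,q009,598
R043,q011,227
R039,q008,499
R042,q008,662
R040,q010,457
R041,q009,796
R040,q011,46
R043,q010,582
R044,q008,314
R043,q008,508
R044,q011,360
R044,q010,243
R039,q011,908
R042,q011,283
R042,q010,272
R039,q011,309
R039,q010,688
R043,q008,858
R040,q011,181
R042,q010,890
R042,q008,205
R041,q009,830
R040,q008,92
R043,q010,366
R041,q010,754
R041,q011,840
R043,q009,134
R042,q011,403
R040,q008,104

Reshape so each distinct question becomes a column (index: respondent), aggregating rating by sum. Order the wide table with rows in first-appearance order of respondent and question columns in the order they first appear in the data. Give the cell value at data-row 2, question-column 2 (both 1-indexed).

With rows in first-appearance order of respondent, row 2 is respondent=R040. question columns in first-appearance order: q010, q008, q009, q011; column 2 is q008.
Long rows with respondent=R040, question=q008: 657 + 92 + 104 = 853.

853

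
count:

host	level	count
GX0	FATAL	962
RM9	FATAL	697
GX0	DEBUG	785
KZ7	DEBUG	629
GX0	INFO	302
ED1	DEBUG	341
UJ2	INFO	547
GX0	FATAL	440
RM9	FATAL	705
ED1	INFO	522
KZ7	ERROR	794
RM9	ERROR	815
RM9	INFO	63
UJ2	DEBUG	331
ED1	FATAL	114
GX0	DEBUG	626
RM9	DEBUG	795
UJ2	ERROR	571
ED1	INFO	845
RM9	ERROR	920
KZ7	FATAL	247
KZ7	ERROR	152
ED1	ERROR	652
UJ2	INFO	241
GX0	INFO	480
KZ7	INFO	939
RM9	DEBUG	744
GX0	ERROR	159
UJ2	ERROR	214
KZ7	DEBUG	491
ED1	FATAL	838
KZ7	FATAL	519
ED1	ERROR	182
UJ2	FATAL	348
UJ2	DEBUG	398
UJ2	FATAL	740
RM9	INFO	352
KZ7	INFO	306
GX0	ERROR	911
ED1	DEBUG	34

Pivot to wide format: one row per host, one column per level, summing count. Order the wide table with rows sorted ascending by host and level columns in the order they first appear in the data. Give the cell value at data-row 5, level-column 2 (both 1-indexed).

729

With rows sorted ascending by host, row 5 is host=UJ2. level columns in first-appearance order: FATAL, DEBUG, INFO, ERROR; column 2 is DEBUG.
Long rows with host=UJ2, level=DEBUG: 331 + 398 = 729.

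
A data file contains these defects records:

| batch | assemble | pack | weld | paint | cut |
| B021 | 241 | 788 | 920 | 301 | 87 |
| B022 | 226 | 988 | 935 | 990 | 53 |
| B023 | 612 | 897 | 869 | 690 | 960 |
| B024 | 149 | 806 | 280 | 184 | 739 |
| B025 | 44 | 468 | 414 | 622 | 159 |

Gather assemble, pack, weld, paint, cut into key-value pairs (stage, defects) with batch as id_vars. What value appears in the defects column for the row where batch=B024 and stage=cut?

739

Unpivoting turns each (batch, wide-column) pair into one long row.
The wide cell at row B024, column cut holds 739, so the long row (B024, cut) has defects=739.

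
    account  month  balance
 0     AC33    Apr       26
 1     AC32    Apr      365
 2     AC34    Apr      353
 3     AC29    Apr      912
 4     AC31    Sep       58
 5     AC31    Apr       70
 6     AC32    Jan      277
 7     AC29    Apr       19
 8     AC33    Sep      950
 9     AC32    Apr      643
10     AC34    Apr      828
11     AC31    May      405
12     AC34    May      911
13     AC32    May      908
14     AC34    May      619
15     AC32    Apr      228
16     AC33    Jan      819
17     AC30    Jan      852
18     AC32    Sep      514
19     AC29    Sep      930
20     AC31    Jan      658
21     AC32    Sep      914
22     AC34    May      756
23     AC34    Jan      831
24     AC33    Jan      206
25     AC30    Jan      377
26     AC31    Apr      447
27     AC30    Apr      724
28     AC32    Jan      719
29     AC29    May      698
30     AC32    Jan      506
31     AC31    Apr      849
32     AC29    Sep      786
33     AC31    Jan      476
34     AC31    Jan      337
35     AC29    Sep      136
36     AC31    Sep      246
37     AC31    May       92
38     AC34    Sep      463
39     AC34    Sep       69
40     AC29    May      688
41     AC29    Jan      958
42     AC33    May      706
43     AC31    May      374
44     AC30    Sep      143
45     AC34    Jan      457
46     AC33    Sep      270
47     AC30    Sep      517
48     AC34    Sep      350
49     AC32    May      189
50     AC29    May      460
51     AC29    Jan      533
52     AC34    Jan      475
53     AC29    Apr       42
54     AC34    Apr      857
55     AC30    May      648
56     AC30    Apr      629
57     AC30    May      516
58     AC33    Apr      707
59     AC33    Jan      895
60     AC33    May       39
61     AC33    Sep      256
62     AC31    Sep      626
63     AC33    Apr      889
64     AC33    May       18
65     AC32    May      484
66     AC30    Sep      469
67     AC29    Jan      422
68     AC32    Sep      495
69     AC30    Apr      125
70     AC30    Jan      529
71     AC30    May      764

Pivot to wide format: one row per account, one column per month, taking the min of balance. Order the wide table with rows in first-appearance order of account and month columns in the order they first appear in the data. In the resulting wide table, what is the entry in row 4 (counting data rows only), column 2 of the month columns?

With rows in first-appearance order of account, row 4 is account=AC29. month columns in first-appearance order: Apr, Sep, Jan, May; column 2 is Sep.
Long rows with account=AC29, month=Sep: min(930, 786, 136) = 136.

136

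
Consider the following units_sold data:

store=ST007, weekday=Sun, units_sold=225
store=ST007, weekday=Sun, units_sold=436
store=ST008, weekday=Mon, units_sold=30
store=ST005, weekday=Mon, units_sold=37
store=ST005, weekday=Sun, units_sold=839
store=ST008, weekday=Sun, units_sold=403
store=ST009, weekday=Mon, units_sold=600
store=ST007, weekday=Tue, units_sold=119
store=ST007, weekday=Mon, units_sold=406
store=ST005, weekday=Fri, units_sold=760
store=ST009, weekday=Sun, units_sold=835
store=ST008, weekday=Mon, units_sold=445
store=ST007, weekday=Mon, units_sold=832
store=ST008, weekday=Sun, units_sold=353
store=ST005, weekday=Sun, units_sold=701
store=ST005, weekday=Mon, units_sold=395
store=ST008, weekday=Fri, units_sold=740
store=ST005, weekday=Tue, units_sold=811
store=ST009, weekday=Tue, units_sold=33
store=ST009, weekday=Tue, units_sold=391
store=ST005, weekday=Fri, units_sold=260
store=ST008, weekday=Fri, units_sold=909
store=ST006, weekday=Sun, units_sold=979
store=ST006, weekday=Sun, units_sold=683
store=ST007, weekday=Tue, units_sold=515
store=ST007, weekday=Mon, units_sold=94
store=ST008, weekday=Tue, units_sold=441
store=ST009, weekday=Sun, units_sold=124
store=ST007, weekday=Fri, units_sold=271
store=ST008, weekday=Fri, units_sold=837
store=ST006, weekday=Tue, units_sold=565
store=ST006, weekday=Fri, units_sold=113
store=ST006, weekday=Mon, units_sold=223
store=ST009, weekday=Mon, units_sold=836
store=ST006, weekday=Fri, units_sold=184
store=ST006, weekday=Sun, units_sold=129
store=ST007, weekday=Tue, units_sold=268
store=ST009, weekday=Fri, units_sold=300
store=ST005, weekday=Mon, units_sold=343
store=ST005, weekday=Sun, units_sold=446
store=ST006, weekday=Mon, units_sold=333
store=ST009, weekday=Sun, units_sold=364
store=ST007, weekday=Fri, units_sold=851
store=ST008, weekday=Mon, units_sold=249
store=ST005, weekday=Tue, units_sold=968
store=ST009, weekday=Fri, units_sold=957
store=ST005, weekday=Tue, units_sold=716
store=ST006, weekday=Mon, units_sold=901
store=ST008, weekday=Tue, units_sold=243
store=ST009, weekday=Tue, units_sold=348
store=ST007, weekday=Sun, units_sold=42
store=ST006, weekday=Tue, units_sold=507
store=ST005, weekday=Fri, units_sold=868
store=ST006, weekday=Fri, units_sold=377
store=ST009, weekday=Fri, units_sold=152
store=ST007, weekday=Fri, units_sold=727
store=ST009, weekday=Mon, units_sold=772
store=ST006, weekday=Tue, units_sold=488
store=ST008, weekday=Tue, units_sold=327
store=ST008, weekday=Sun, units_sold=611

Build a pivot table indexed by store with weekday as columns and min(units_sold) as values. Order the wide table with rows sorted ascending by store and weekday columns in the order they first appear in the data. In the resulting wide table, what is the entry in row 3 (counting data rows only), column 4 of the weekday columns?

With rows sorted ascending by store, row 3 is store=ST007. weekday columns in first-appearance order: Sun, Mon, Tue, Fri; column 4 is Fri.
Long rows with store=ST007, weekday=Fri: min(271, 851, 727) = 271.

271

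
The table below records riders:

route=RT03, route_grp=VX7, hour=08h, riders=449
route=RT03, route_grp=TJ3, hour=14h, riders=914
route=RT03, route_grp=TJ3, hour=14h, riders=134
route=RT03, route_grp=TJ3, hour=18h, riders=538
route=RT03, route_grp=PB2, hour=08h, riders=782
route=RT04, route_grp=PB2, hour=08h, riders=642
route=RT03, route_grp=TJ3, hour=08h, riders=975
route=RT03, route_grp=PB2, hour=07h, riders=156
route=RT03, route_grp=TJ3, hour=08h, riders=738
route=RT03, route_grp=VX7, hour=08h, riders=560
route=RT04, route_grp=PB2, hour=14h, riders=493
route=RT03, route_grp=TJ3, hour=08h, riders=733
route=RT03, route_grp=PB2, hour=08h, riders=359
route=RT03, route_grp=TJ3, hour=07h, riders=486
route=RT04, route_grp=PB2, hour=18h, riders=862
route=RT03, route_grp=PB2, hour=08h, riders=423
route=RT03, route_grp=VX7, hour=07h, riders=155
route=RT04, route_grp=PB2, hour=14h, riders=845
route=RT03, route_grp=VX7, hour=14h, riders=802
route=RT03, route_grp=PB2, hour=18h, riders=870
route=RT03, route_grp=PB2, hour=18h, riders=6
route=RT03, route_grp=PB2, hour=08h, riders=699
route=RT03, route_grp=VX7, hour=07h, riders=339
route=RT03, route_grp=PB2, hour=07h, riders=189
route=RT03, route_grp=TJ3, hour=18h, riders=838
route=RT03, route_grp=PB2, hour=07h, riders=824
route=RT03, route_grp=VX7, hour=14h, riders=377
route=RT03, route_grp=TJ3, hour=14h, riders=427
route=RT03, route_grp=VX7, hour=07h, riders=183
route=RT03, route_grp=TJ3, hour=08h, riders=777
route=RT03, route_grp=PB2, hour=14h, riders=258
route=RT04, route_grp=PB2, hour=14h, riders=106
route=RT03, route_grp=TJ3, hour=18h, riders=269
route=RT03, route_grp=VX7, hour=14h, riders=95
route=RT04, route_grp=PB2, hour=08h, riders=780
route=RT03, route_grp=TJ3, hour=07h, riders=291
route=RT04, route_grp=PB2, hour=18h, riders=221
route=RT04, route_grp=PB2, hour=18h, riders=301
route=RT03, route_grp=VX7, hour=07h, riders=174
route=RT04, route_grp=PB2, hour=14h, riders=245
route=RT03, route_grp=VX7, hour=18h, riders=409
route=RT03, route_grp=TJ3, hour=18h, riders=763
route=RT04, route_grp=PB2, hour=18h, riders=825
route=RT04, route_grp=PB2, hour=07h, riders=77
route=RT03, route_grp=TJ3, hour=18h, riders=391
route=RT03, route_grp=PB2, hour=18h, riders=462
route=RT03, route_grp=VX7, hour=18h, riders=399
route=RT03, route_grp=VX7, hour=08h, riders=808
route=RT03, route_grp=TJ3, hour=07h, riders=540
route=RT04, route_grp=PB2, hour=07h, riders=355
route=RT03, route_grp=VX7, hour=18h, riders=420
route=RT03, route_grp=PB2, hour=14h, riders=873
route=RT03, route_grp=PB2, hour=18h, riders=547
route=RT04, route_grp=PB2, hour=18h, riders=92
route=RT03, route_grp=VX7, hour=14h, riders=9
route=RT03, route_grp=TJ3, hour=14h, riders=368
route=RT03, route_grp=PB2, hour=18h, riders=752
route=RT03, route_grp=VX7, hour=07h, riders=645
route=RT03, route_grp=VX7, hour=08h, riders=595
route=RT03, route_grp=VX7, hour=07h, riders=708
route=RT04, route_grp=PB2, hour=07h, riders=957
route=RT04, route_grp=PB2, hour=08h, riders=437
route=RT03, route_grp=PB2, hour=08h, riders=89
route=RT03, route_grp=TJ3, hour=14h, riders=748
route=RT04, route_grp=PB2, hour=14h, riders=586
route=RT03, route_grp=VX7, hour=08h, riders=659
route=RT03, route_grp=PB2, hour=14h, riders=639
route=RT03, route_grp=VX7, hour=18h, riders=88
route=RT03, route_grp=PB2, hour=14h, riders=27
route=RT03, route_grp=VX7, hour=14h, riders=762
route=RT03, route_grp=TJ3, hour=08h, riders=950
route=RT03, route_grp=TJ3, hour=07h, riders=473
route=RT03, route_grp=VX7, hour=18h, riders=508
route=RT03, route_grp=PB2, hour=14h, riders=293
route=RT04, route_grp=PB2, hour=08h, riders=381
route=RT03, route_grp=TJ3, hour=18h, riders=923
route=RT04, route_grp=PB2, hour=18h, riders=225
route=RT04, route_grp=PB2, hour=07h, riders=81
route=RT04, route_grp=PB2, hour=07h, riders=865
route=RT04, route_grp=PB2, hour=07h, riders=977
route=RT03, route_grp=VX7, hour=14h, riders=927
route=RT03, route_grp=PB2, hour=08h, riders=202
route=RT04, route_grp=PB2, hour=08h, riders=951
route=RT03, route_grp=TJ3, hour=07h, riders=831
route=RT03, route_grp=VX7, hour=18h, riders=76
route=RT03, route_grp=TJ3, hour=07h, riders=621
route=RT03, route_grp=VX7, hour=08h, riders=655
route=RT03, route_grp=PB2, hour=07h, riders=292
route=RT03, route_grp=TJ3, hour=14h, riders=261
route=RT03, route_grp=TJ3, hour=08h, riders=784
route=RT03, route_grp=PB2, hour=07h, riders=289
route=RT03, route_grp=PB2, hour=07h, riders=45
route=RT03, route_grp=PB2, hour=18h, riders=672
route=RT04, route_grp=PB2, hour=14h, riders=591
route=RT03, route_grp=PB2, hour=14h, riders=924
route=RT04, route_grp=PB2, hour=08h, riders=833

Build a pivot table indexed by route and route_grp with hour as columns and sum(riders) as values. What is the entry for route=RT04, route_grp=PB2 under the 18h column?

2526

Rows with route=RT04, route_grp=PB2 and hour=18h: riders values are 862, 221, 301, 825, 92, 225.
862 + 221 + 301 + 825 + 92 + 225 = 2526.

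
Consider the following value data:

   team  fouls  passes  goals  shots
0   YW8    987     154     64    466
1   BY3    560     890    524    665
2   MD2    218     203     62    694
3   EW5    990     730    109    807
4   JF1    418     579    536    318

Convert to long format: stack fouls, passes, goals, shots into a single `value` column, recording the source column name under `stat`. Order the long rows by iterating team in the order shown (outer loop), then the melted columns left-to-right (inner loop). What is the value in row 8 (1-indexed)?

665

20 rows total (5 × 4). Row 8: index ⌊(8-1)/4⌋ = 1 into team → BY3; (8-1) mod 4 = 3 into the melted columns → shots.
So row 8 is (BY3, shots, 665); value = 665.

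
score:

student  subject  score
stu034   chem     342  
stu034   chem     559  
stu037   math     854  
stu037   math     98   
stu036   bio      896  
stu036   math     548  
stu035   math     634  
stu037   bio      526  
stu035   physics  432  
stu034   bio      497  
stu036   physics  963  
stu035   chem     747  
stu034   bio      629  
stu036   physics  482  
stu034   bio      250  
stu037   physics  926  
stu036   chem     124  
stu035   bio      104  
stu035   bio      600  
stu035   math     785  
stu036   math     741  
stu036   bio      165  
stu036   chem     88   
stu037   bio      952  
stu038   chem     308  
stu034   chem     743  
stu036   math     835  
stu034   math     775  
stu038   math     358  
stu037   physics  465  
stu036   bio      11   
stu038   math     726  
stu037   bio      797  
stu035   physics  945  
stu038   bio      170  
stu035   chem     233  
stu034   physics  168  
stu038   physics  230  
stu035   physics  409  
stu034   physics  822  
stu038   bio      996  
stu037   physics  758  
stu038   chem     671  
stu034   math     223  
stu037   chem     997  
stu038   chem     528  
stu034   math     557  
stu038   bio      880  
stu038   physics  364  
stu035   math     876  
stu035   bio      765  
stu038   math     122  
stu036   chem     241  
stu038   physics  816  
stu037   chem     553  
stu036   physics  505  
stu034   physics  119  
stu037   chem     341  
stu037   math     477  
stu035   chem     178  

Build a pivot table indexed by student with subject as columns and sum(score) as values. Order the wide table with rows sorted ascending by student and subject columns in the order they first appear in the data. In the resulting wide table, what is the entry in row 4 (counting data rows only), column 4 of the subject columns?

With rows sorted ascending by student, row 4 is student=stu037. subject columns in first-appearance order: chem, math, bio, physics; column 4 is physics.
Long rows with student=stu037, subject=physics: 926 + 465 + 758 = 2149.

2149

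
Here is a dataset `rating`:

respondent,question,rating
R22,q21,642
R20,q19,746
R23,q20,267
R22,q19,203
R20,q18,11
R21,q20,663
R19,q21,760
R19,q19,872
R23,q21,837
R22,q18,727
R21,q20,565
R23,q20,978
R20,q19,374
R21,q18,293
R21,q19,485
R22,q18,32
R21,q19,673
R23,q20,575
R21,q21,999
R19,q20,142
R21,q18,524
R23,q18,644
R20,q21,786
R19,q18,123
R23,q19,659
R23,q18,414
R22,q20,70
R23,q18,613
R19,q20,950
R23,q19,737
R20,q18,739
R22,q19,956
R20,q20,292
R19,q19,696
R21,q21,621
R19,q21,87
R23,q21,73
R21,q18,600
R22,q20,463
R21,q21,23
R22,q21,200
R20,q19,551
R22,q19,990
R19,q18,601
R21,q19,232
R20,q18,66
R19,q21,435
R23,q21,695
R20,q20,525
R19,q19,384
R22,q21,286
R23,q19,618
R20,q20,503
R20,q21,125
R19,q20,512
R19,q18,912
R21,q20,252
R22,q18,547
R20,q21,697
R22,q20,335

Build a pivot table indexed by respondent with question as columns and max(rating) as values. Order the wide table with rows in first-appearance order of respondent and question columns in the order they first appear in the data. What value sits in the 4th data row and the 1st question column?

999

With rows in first-appearance order of respondent, row 4 is respondent=R21. question columns in first-appearance order: q21, q19, q20, q18; column 1 is q21.
Long rows with respondent=R21, question=q21: max(999, 621, 23) = 999.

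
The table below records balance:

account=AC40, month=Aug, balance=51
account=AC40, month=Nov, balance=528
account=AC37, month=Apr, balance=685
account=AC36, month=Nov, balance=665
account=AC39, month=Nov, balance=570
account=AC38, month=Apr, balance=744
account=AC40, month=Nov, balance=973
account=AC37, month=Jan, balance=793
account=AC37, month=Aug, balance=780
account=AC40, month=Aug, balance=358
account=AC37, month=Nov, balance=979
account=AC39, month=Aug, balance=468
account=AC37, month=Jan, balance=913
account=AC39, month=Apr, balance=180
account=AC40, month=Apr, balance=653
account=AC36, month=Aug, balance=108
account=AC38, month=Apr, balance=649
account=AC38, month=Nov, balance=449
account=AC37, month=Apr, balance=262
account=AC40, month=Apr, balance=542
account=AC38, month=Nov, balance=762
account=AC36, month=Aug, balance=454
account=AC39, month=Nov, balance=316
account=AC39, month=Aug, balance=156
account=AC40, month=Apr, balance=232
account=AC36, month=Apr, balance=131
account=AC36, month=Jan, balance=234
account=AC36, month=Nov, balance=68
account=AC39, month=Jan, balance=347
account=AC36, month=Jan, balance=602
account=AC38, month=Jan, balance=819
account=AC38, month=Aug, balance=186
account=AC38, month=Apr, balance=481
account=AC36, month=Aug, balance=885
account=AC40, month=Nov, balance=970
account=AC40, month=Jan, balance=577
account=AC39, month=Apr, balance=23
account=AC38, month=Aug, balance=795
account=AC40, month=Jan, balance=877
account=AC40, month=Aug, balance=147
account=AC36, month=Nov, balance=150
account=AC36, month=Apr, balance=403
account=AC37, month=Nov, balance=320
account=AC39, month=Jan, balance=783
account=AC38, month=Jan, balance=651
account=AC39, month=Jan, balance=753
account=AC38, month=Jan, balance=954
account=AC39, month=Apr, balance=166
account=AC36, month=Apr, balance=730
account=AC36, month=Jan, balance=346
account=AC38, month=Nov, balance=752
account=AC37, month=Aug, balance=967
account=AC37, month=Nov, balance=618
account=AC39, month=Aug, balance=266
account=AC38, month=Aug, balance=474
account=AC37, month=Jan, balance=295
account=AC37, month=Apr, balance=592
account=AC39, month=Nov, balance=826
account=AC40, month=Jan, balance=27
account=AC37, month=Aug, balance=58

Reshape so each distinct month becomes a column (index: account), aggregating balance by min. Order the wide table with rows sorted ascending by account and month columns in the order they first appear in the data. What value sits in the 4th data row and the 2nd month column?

316

With rows sorted ascending by account, row 4 is account=AC39. month columns in first-appearance order: Aug, Nov, Apr, Jan; column 2 is Nov.
Long rows with account=AC39, month=Nov: min(570, 316, 826) = 316.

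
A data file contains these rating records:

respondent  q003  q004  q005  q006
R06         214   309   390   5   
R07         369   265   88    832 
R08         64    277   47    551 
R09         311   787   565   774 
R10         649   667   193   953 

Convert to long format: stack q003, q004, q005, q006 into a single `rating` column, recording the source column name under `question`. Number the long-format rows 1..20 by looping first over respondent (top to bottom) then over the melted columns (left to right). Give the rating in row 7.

88

20 rows total (5 × 4). Row 7: index ⌊(7-1)/4⌋ = 1 into respondent → R07; (7-1) mod 4 = 2 into the melted columns → q005.
So row 7 is (R07, q005, 88); rating = 88.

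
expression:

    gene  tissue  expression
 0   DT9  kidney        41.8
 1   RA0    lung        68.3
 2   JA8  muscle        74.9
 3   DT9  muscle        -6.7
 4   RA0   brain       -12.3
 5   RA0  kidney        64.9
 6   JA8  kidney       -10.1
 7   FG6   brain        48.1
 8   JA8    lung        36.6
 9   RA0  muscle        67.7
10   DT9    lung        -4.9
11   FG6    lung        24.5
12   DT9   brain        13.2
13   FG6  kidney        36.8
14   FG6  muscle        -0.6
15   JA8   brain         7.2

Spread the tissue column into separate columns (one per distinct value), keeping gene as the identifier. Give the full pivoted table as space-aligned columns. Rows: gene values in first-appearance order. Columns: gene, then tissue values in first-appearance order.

Columns: gene plus the 4 distinct tissue values (kidney, lung, muscle, brain).
For example, row DT9 column kidney takes expression=41.8 from the long row (DT9, kidney).

gene  kidney  lung  muscle  brain
DT9   41.8    -4.9  -6.7    13.2 
RA0   64.9    68.3  67.7    -12.3
JA8   -10.1   36.6  74.9    7.2  
FG6   36.8    24.5  -0.6    48.1 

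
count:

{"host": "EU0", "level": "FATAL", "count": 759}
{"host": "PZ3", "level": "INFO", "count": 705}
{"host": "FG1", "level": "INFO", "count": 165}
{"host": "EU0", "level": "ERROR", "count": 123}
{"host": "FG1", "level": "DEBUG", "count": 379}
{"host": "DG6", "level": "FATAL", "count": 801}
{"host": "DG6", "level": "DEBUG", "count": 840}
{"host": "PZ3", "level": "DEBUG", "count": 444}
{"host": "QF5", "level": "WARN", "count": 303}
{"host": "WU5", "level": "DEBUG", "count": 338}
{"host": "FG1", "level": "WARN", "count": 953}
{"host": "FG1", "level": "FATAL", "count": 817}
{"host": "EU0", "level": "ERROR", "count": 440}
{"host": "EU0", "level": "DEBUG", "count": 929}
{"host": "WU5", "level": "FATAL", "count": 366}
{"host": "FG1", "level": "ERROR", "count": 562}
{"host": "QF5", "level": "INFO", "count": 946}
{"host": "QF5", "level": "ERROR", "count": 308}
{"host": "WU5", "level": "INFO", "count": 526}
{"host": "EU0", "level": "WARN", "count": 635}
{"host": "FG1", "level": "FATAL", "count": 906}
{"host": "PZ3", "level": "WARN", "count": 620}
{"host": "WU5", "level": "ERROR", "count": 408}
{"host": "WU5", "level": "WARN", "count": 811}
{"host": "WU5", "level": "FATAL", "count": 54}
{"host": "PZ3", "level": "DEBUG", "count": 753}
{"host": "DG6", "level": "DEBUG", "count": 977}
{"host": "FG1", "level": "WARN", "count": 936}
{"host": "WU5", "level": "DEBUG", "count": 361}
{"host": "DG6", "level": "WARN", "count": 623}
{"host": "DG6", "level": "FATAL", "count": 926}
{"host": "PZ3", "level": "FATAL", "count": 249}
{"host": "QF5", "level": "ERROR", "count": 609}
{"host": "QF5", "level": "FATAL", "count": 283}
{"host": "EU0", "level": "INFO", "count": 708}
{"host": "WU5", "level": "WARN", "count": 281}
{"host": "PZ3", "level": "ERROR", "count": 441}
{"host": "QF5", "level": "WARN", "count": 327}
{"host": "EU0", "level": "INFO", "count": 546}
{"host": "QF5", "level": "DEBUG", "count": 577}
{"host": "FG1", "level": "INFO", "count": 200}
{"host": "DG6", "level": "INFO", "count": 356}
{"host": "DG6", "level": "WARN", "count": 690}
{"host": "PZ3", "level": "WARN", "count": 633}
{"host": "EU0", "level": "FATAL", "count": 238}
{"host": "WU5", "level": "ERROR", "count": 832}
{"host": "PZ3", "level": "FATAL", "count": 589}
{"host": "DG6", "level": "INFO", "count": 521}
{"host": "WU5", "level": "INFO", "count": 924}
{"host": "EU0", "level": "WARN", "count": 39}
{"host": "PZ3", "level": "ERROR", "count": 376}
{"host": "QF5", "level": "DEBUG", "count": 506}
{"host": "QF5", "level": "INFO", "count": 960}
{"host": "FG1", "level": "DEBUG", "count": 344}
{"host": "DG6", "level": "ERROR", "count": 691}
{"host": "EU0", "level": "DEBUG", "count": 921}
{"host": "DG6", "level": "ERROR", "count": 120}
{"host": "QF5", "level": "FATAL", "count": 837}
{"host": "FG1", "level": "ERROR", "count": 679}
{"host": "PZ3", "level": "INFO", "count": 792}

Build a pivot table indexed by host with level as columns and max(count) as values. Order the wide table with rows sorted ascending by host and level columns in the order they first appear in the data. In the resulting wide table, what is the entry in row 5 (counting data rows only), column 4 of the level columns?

577

With rows sorted ascending by host, row 5 is host=QF5. level columns in first-appearance order: FATAL, INFO, ERROR, DEBUG, WARN; column 4 is DEBUG.
Long rows with host=QF5, level=DEBUG: max(577, 506) = 577.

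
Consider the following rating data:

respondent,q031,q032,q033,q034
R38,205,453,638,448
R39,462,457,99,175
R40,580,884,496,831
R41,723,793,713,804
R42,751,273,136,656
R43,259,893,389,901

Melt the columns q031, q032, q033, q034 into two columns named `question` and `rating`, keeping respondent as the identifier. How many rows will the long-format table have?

6 respondent values × 4 melted columns = 24 rows.

24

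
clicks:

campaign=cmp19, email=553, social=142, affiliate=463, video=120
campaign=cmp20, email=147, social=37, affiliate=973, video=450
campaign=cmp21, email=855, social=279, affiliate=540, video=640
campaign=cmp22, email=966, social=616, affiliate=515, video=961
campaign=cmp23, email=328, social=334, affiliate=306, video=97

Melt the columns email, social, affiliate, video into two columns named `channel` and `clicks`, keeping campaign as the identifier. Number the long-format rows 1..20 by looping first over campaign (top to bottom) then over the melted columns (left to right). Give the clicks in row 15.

515

20 rows total (5 × 4). Row 15: index ⌊(15-1)/4⌋ = 3 into campaign → cmp22; (15-1) mod 4 = 2 into the melted columns → affiliate.
So row 15 is (cmp22, affiliate, 515); clicks = 515.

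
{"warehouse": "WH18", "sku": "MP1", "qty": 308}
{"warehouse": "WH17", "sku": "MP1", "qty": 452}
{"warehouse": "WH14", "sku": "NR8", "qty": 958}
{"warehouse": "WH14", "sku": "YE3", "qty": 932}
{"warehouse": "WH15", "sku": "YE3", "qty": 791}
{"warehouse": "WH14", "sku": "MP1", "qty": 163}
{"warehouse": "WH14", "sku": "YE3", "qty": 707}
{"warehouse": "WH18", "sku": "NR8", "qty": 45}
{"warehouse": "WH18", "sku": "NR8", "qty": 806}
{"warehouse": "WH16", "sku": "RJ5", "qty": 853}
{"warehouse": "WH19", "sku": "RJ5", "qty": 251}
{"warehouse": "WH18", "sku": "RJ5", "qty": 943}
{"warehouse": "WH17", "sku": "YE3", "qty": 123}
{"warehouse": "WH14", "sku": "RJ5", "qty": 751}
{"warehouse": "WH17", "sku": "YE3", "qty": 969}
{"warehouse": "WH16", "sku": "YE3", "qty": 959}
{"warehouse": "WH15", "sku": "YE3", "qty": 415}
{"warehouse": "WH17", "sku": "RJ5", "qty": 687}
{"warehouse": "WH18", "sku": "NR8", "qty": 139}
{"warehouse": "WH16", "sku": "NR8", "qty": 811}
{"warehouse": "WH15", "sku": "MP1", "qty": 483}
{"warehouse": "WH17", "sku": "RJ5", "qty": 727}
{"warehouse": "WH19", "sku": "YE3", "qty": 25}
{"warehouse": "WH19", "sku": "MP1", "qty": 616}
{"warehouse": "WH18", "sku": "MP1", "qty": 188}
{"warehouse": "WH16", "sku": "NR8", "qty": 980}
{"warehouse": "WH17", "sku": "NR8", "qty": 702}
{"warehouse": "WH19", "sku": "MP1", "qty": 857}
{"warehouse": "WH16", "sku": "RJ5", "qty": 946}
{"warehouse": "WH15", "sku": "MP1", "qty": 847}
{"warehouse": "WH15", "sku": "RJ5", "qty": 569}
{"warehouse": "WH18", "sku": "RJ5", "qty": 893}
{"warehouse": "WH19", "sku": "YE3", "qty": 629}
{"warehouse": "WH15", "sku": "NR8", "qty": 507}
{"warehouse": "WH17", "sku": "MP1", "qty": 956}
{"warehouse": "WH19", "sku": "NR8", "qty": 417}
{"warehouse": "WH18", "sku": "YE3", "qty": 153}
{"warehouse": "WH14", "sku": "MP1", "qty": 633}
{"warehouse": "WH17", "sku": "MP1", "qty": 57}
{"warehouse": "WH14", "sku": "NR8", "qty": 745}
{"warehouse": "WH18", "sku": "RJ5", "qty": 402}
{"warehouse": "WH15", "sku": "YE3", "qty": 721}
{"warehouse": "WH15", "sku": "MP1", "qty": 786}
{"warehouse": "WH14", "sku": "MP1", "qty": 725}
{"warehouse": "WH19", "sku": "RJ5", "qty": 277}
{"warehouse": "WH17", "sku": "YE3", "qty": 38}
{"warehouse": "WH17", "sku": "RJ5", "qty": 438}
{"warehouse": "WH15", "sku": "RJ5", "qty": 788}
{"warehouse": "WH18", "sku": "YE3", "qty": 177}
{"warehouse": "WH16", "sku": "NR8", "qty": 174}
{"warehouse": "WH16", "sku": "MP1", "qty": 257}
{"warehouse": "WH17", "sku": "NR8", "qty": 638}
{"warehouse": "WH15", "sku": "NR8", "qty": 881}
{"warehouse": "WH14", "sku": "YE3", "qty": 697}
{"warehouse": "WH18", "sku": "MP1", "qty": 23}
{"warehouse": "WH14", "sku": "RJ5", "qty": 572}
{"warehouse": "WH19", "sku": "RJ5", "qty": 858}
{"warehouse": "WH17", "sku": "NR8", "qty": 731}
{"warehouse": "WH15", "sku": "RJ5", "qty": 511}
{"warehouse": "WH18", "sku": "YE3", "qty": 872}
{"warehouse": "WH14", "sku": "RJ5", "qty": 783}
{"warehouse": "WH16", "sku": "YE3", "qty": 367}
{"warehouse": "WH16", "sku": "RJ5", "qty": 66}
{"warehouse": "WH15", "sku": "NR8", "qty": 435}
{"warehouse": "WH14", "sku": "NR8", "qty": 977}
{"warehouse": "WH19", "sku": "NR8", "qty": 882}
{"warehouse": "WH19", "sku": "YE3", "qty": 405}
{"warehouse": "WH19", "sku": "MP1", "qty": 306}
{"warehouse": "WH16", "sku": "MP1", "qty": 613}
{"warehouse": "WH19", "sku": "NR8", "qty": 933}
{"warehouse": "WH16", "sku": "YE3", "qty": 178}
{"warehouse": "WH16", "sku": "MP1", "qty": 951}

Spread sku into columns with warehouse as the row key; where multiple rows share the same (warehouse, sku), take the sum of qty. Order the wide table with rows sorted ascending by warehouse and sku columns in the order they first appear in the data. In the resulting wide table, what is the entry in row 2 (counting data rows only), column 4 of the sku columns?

With rows sorted ascending by warehouse, row 2 is warehouse=WH15. sku columns in first-appearance order: MP1, NR8, YE3, RJ5; column 4 is RJ5.
Long rows with warehouse=WH15, sku=RJ5: 569 + 788 + 511 = 1868.

1868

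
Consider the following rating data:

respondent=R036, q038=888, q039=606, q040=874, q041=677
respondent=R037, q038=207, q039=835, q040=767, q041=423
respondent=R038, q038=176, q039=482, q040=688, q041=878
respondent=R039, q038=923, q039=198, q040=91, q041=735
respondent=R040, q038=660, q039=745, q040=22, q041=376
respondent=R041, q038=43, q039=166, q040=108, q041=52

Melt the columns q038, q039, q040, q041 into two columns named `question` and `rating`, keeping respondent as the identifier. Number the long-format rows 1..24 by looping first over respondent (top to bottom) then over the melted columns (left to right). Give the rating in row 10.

24 rows total (6 × 4). Row 10: index ⌊(10-1)/4⌋ = 2 into respondent → R038; (10-1) mod 4 = 1 into the melted columns → q039.
So row 10 is (R038, q039, 482); rating = 482.

482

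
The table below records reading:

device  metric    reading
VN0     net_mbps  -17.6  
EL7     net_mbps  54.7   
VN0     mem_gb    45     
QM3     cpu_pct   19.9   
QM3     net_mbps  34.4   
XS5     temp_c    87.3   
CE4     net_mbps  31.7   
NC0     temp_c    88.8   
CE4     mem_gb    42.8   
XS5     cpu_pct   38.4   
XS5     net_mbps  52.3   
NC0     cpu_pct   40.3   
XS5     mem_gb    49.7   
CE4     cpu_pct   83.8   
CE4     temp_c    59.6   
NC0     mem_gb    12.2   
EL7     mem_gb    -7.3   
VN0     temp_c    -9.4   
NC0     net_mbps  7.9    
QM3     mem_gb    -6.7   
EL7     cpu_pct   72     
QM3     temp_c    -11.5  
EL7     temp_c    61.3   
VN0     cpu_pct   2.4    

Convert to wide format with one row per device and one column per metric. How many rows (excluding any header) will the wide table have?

6

6 distinct device values → 6 rows.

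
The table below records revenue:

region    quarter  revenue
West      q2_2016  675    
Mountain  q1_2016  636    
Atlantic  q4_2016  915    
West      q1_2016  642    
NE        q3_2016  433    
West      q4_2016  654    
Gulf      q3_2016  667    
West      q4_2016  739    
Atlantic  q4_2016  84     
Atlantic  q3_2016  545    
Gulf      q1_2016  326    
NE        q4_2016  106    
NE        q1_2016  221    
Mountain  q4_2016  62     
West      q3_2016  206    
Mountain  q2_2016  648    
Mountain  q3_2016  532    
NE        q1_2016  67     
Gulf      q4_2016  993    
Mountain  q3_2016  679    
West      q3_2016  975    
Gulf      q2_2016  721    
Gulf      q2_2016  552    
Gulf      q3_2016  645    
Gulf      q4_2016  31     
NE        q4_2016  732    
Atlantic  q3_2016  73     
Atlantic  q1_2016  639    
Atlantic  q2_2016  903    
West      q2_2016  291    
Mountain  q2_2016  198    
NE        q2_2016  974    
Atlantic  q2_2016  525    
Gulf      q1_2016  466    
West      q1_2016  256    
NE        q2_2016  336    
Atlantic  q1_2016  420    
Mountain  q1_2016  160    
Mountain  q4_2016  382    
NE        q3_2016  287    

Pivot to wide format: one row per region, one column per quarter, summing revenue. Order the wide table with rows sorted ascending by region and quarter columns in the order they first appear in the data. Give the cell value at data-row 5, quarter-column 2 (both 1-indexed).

With rows sorted ascending by region, row 5 is region=West. quarter columns in first-appearance order: q2_2016, q1_2016, q4_2016, q3_2016; column 2 is q1_2016.
Long rows with region=West, quarter=q1_2016: 642 + 256 = 898.

898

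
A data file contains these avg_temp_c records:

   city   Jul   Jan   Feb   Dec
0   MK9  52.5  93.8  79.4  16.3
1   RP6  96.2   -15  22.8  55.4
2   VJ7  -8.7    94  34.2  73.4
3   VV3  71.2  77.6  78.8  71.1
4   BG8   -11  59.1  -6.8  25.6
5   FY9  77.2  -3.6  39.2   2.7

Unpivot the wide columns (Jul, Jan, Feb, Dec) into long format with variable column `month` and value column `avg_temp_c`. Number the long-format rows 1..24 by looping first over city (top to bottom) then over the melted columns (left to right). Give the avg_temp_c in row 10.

24 rows total (6 × 4). Row 10: index ⌊(10-1)/4⌋ = 2 into city → VJ7; (10-1) mod 4 = 1 into the melted columns → Jan.
So row 10 is (VJ7, Jan, 94); avg_temp_c = 94.

94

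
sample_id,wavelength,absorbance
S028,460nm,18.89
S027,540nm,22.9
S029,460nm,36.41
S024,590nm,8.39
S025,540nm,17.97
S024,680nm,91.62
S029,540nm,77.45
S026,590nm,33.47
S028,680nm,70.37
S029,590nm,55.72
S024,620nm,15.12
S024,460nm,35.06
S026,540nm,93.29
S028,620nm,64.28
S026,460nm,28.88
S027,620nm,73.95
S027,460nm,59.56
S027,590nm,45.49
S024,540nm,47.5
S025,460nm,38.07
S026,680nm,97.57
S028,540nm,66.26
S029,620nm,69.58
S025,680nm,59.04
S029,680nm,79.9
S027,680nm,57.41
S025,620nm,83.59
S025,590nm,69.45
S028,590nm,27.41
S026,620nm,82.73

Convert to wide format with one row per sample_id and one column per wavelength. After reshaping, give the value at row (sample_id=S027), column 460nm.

Wide layout: rows indexed by sample_id, columns are the 5 distinct wavelength values (460nm, 540nm, 590nm, 680nm, 620nm).
Cell (sample_id=S027, wavelength=460nm) draws from the long row where sample_id=S027 and wavelength=460nm, which has absorbance=59.56.

59.56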